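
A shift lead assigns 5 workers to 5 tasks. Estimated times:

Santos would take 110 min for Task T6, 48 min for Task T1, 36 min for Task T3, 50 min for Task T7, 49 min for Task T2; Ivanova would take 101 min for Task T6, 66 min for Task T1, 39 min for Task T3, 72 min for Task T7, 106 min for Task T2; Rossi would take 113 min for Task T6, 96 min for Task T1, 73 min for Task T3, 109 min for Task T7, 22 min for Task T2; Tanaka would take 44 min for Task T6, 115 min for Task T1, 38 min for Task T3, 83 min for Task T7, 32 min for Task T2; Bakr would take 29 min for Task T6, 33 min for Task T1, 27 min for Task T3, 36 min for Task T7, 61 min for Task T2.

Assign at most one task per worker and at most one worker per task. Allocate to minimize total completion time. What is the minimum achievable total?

Minimum total: 188 min

Optimal: Santos→Task T7 (50 min), Ivanova→Task T3 (39 min), Rossi→Task T2 (22 min), Tanaka→Task T6 (44 min), Bakr→Task T1 (33 min) — total 50+39+22+44+33 = 188 min.
Min-entry greedy (repeatedly take the single cheapest remaining cell) gives 213 min, worse by 25.
No other one-to-one assignment undercuts 188 min.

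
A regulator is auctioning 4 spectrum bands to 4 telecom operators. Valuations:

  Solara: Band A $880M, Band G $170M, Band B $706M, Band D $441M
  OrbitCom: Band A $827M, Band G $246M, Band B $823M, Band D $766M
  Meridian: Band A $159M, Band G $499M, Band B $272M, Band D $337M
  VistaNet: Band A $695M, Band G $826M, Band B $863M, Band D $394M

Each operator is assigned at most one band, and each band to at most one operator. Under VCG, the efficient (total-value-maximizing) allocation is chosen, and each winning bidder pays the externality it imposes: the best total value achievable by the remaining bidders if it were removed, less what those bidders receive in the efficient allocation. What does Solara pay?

Solara pays $61M.

Efficient allocation: Solara→Band A ($880M), OrbitCom→Band D ($766M), Meridian→Band G ($499M), VistaNet→Band B ($863M); total welfare W = $3008M.
Solara receives Band A at value $880M, so the others get W − 880 = $2128M.
Without Solara: best allocation of the remaining 3 bidders over all 4 bands is OrbitCom→Band A ($827M), Meridian→Band G ($499M), VistaNet→Band B ($863M), total $2189M.
VCG payment = (others' best without Solara) − (others' welfare with Solara) = 2189 − 2128 = $61M.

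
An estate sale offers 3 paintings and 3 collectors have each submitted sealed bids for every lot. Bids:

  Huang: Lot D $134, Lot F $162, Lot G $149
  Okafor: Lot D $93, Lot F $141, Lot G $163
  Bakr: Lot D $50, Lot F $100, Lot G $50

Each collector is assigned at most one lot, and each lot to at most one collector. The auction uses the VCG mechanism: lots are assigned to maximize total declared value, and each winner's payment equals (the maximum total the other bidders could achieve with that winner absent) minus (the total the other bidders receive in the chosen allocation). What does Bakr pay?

Bakr pays $28.

Efficient allocation: Huang→Lot D ($134), Okafor→Lot G ($163), Bakr→Lot F ($100); total welfare W = $397.
Bakr receives Lot F at value $100, so the others get W − 100 = $297.
Without Bakr: best allocation of the remaining 2 bidders over all 3 lots is Huang→Lot F ($162), Okafor→Lot G ($163), total $325.
VCG payment = (others' best without Bakr) − (others' welfare with Bakr) = 325 − 297 = $28.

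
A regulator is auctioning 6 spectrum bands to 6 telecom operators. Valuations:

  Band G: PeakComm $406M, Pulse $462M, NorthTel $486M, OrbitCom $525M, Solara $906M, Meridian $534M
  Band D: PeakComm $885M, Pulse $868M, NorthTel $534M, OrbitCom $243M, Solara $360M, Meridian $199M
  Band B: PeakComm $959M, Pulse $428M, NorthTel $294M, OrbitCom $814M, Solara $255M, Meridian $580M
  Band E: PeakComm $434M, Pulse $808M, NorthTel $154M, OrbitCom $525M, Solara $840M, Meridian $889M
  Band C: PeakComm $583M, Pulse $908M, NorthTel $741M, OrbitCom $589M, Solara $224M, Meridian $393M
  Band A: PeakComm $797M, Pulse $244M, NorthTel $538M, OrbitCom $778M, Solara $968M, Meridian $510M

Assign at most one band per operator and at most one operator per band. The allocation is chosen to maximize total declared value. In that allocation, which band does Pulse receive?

Optimal: PeakComm→Band B ($959M), Pulse→Band D ($868M), NorthTel→Band C ($741M), OrbitCom→Band A ($778M), Solara→Band G ($906M), Meridian→Band E ($889M) — total 959+868+741+778+906+889 = $5141M.
Max-entry greedy (repeatedly take the single best remaining cell) gives $4783M, worse by 358.
Swapping Solara↔OrbitCom (Solara→Band A $968M, OrbitCom→Band G $525M) loses 191.
No other one-to-one assignment exceeds $5141M.
Pulse's own top band is Band C ($908M), but forcing Pulse→Band C and reassigning the rest optimally gives only $4974M — worse by 167.

Pulse receives Band D.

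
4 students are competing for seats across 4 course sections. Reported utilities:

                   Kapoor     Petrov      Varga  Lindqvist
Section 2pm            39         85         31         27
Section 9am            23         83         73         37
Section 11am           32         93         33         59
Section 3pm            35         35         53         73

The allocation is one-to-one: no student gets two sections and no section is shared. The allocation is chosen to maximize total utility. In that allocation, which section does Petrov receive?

Petrov receives Section 11am.

Optimal: Kapoor→Section 2pm (39 points), Petrov→Section 11am (93 points), Varga→Section 9am (73 points), Lindqvist→Section 3pm (73 points) — total 39+93+73+73 = 278 points.
Swapping Petrov↔Varga (Petrov→Section 9am 83 points, Varga→Section 11am 33 points) loses 50.
Checked against all permutations: 278 points is optimal.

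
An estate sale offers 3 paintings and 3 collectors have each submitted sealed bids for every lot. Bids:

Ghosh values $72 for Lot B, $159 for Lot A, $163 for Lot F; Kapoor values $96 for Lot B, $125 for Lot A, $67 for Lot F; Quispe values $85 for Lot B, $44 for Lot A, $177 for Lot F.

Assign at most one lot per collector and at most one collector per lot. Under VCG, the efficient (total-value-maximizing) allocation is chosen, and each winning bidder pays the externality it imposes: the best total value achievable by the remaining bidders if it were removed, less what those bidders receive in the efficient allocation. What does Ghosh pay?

Ghosh pays $29.

Efficient allocation: Ghosh→Lot A ($159), Kapoor→Lot B ($96), Quispe→Lot F ($177); total welfare W = $432.
Ghosh receives Lot A at value $159, so the others get W − 159 = $273.
Without Ghosh: best allocation of the remaining 2 bidders over all 3 lots is Kapoor→Lot A ($125), Quispe→Lot F ($177), total $302.
VCG payment = (others' best without Ghosh) − (others' welfare with Ghosh) = 302 − 273 = $29.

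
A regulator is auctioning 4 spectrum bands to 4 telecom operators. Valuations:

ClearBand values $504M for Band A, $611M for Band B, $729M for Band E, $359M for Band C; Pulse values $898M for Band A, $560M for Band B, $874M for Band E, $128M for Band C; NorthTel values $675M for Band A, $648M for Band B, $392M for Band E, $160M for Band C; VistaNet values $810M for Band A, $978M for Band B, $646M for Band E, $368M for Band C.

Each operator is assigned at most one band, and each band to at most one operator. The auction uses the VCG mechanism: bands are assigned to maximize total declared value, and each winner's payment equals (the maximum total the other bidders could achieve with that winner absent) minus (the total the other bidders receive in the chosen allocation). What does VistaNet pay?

Efficient allocation: ClearBand→Band C ($359M), Pulse→Band E ($874M), NorthTel→Band A ($675M), VistaNet→Band B ($978M); total welfare W = $2886M.
VistaNet receives Band B at value $978M, so the others get W − 978 = $1908M.
Without VistaNet: best allocation of the remaining 3 bidders over all 4 bands is ClearBand→Band E ($729M), Pulse→Band A ($898M), NorthTel→Band B ($648M), total $2275M.
VCG payment = (others' best without VistaNet) − (others' welfare with VistaNet) = 2275 − 1908 = $367M.

VistaNet pays $367M.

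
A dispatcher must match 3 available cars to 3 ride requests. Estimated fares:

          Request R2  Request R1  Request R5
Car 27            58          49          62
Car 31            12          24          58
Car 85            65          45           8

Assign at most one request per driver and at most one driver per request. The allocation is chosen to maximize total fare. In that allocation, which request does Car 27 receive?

Treat this as an assignment problem: match each driver to one request.
Optimal: Car 27→Request R1 ($49), Car 31→Request R5 ($58), Car 85→Request R2 ($65) — total 49+58+65 = $172.
Max-entry greedy (repeatedly take the single best remaining cell) gives $151, worse by 21.
Every other assignment is strictly worse.
Car 27's own top request is Request R5 ($62), but forcing Car 27→Request R5 and reassigning the rest optimally gives only $151 — worse by 21.

Car 27 receives Request R1.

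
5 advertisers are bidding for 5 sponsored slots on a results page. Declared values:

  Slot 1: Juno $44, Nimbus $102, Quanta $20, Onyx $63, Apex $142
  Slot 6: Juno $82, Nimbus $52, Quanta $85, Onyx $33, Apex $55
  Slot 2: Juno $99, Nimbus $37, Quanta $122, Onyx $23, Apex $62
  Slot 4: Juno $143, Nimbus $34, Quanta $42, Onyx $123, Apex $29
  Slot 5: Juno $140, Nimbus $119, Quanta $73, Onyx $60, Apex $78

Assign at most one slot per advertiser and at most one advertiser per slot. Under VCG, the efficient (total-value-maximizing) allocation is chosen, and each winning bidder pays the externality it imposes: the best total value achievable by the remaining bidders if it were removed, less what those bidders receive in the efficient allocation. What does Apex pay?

Apex pays $41.

Efficient allocation: Juno→Slot 6 ($82), Nimbus→Slot 5 ($119), Quanta→Slot 2 ($122), Onyx→Slot 4 ($123), Apex→Slot 1 ($142); total welfare W = $588.
Apex receives Slot 1 at value $142, so the others get W − 142 = $446.
Without Apex: best allocation of the remaining 4 bidders over all 5 slots is Juno→Slot 5 ($140), Nimbus→Slot 1 ($102), Quanta→Slot 2 ($122), Onyx→Slot 4 ($123), total $487.
VCG payment = (others' best without Apex) − (others' welfare with Apex) = 487 − 446 = $41.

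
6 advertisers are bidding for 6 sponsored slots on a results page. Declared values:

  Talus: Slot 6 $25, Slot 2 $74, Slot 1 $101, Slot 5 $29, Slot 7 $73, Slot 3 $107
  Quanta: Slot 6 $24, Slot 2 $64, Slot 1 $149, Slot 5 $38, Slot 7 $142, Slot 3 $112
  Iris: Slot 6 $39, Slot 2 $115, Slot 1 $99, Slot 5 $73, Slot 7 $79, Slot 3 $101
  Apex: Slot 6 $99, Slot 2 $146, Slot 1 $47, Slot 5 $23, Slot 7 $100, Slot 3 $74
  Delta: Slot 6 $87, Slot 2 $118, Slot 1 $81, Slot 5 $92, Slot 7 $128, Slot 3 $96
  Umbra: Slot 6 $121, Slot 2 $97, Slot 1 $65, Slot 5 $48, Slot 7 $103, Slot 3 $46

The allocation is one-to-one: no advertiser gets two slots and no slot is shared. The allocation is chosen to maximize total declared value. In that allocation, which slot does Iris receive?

Optimal: Talus→Slot 3 ($107), Quanta→Slot 1 ($149), Iris→Slot 5 ($73), Apex→Slot 2 ($146), Delta→Slot 7 ($128), Umbra→Slot 6 ($121) — total 107+149+73+146+128+121 = $724.
Row-greedy (each advertiser in turn takes its best remaining slot) gives $684, worse by 40.
Checked against all permutations: $724 is optimal.
Iris's own top slot is Slot 2 ($115), but forcing Iris→Slot 2 and reassigning the rest optimally gives only $684 — worse by 40.

Iris receives Slot 5.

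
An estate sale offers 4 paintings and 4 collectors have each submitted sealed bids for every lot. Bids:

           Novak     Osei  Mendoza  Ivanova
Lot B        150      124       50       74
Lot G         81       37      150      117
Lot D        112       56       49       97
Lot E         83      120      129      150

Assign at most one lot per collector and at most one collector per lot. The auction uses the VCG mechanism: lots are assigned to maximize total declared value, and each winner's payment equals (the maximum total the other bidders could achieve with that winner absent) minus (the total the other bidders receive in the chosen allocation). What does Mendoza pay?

Efficient allocation: Novak→Lot D ($112), Osei→Lot B ($124), Mendoza→Lot G ($150), Ivanova→Lot E ($150); total welfare W = $536.
Mendoza receives Lot G at value $150, so the others get W − 150 = $386.
Without Mendoza: best allocation of the remaining 3 bidders over all 4 lots is Novak→Lot B ($150), Osei→Lot E ($120), Ivanova→Lot G ($117), total $387.
VCG payment = (others' best without Mendoza) − (others' welfare with Mendoza) = 387 − 386 = $1.

Mendoza pays $1.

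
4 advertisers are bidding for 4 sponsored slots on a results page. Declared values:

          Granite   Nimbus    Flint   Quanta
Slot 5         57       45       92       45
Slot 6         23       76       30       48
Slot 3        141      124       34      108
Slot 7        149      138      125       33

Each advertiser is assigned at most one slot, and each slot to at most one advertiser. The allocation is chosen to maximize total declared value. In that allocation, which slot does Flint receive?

Flint receives Slot 5.

Treat this as an assignment problem: match each advertiser to one slot.
Optimal: Granite→Slot 7 ($149), Nimbus→Slot 6 ($76), Flint→Slot 5 ($92), Quanta→Slot 3 ($108) — total 149+76+92+108 = $425.
Next-best assignment: Granite→Slot 3, Nimbus→Slot 7, Flint→Slot 5, Quanta→Slot 6 = $419.
Swapping Quanta↔Nimbus (Quanta→Slot 6 $48, Nimbus→Slot 3 $124) loses 12.
No other one-to-one assignment exceeds $425.
Flint's own top slot is Slot 7 ($125), but forcing Flint→Slot 7 and reassigning the rest optimally gives only $387 — worse by 38.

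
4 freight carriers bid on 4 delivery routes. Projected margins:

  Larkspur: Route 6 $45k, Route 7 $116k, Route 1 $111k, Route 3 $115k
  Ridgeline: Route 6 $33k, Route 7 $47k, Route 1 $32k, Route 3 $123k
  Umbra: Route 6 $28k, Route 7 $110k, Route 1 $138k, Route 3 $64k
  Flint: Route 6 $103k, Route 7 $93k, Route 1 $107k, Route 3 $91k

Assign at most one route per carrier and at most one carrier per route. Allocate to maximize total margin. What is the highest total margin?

Treat this as an assignment problem: match each carrier to one route.
Optimal: Larkspur→Route 7 ($116k), Ridgeline→Route 3 ($123k), Umbra→Route 1 ($138k), Flint→Route 6 ($103k) — total 116+123+138+103 = $480k.

Max total: $480k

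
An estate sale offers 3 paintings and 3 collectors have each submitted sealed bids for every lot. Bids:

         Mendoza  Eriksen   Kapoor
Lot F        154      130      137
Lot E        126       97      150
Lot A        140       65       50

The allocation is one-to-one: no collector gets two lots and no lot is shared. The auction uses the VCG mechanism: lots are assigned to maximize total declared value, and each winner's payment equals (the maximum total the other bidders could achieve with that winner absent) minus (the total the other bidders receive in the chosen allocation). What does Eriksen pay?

Eriksen pays $14.

Efficient allocation: Mendoza→Lot A ($140), Eriksen→Lot F ($130), Kapoor→Lot E ($150); total welfare W = $420.
Eriksen receives Lot F at value $130, so the others get W − 130 = $290.
Without Eriksen: best allocation of the remaining 2 bidders over all 3 lots is Mendoza→Lot F ($154), Kapoor→Lot E ($150), total $304.
VCG payment = (others' best without Eriksen) − (others' welfare with Eriksen) = 304 − 290 = $14.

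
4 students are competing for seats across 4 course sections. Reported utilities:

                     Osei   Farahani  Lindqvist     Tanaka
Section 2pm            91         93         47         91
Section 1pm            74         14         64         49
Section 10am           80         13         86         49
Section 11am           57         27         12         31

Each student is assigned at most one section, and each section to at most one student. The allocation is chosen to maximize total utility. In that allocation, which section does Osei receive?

Optimal: Osei→Section 11am (57 points), Farahani→Section 2pm (93 points), Lindqvist→Section 10am (86 points), Tanaka→Section 1pm (49 points) — total 57+93+86+49 = 285 points.
Column-greedy (each section in turn goes to its best remaining student) gives 284 points, worse by 1.
Next-best assignment: Osei→Section 1pm, Farahani→Section 2pm, Lindqvist→Section 10am, Tanaka→Section 11am = 284 points.
Swapping Farahani↔Osei (Farahani→Section 11am 27 points, Osei→Section 2pm 91 points) loses 32.
Checked against all permutations: 285 points is optimal.
Osei's own top section is Section 2pm (91 points), but forcing Osei→Section 2pm and reassigning the rest optimally gives only 253 points — worse by 32.

Osei receives Section 11am.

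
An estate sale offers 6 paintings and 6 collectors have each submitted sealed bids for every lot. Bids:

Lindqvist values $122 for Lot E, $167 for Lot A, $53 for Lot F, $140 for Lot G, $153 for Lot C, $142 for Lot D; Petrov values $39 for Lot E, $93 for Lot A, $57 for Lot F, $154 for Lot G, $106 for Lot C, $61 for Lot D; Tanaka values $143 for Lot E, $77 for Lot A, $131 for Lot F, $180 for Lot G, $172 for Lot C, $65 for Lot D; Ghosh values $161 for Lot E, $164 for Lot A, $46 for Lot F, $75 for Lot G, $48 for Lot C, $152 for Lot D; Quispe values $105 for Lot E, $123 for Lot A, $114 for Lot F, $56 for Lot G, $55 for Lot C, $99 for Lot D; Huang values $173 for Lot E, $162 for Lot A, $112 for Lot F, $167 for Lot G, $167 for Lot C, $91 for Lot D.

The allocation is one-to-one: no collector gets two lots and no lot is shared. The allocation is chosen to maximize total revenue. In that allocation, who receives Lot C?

Tanaka receives Lot C.

Optimal: Lindqvist→Lot A ($167), Petrov→Lot G ($154), Tanaka→Lot C ($172), Ghosh→Lot D ($152), Quispe→Lot F ($114), Huang→Lot E ($173) — total 167+154+172+152+114+173 = $932.
Row-greedy (each collector in turn takes its best remaining lot) gives $859, worse by 73.
Swapping Petrov↔Tanaka (Petrov→Lot C $106, Tanaka→Lot G $180) loses 40.
Every other assignment is strictly worse.
Tanaka's own top lot is Lot G ($180), but forcing Tanaka→Lot G and reassigning the rest optimally gives only $892 — worse by 40.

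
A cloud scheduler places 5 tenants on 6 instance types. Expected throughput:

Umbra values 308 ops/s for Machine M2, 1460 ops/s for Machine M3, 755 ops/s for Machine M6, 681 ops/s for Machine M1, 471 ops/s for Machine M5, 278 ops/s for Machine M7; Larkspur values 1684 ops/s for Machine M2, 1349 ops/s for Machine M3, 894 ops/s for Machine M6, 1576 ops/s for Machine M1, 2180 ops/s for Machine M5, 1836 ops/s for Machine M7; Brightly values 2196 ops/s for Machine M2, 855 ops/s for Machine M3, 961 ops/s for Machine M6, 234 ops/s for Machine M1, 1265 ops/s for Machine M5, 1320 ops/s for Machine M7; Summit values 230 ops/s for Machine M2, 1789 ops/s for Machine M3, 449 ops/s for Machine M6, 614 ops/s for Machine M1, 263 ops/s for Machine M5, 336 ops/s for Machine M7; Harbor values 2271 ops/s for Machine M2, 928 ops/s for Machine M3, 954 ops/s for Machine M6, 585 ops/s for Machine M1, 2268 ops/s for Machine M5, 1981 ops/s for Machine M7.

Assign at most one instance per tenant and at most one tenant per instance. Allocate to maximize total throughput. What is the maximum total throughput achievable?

Maximum total: 8901 ops/s

This is a one-to-one assignment (maximum-weight bipartite matching).
Optimal: Umbra→Machine M6 (755 ops/s), Larkspur→Machine M5 (2180 ops/s), Brightly→Machine M2 (2196 ops/s), Summit→Machine M3 (1789 ops/s), Harbor→Machine M7 (1981 ops/s) — total 755+2180+2196+1789+1981 = 8901 ops/s.
Max-entry greedy (repeatedly take the single best remaining cell) gives 8315 ops/s, worse by 586.
Next-best assignment: Umbra→Machine M6, Larkspur→Machine M7, Brightly→Machine M2, Summit→Machine M3, Harbor→Machine M5 = 8844 ops/s.
Swapping Larkspur↔Umbra (Larkspur→Machine M6 894 ops/s, Umbra→Machine M5 471 ops/s) loses 1570.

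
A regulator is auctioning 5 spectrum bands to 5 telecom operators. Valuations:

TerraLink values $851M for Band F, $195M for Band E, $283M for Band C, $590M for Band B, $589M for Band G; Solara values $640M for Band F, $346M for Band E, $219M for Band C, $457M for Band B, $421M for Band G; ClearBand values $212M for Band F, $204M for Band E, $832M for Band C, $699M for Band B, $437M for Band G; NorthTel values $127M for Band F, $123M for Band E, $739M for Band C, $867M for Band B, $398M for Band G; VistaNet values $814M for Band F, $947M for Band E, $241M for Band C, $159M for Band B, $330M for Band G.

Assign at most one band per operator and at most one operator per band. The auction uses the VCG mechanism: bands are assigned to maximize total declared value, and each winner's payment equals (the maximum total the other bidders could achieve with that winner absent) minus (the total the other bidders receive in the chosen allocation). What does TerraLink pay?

Efficient allocation: TerraLink→Band F ($851M), Solara→Band G ($421M), ClearBand→Band C ($832M), NorthTel→Band B ($867M), VistaNet→Band E ($947M); total welfare W = $3918M.
TerraLink receives Band F at value $851M, so the others get W − 851 = $3067M.
Without TerraLink: best allocation of the remaining 4 bidders over all 5 bands is Solara→Band F ($640M), ClearBand→Band C ($832M), NorthTel→Band B ($867M), VistaNet→Band E ($947M), total $3286M.
VCG payment = (others' best without TerraLink) − (others' welfare with TerraLink) = 3286 − 3067 = $219M.

TerraLink pays $219M.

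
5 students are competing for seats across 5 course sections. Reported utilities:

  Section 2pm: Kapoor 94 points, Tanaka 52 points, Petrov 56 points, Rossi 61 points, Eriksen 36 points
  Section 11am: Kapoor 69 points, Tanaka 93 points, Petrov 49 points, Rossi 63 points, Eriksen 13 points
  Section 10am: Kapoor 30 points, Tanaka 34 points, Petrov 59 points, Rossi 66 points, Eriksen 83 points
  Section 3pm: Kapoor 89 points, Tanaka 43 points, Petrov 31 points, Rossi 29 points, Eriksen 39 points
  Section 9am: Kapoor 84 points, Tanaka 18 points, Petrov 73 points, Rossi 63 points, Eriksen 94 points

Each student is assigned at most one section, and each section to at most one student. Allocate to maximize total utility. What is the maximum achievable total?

Max total: 399 points

Optimal: Kapoor→Section 3pm (89 points), Tanaka→Section 11am (93 points), Petrov→Section 9am (73 points), Rossi→Section 2pm (61 points), Eriksen→Section 10am (83 points) — total 89+93+73+61+83 = 399 points.
Checked against all permutations: 399 points is optimal.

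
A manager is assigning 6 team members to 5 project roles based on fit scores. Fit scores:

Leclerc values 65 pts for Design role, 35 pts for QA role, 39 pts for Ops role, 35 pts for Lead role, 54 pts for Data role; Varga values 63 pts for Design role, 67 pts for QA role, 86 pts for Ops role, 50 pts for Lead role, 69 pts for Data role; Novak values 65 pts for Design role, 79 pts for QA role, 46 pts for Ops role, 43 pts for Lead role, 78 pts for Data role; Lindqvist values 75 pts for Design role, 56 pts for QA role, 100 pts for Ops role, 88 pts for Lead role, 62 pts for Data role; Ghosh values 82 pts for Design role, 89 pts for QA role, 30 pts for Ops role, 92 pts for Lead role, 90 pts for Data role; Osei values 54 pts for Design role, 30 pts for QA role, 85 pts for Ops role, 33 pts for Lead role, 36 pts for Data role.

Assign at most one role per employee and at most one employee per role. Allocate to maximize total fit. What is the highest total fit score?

Optimal: Leclerc→Design role (65 pts), Novak→QA role (79 pts), Varga→Ops role (86 pts), Lindqvist→Lead role (88 pts), Ghosh→Data role (90 pts) — total 65+79+86+88+90 = 408 pts.
Max-entry greedy (repeatedly take the single best remaining cell) gives 405 pts, worse by 3.
Next-best assignment: Leclerc→Design role, Novak→QA role, Osei→Ops role, Lindqvist→Lead role, Ghosh→Data role = 407 pts.
No other one-to-one assignment exceeds 408 pts.

Max total: 408 pts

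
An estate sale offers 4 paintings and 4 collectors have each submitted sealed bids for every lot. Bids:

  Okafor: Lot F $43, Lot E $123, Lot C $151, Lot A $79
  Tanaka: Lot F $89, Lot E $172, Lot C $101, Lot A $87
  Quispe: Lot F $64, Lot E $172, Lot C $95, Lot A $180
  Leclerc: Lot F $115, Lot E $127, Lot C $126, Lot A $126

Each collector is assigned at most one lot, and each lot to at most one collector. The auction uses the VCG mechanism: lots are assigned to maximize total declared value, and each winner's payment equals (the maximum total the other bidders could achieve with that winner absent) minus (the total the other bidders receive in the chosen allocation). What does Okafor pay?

Okafor pays $11.

Efficient allocation: Okafor→Lot C ($151), Tanaka→Lot E ($172), Quispe→Lot A ($180), Leclerc→Lot F ($115); total welfare W = $618.
Okafor receives Lot C at value $151, so the others get W − 151 = $467.
Without Okafor: best allocation of the remaining 3 bidders over all 4 lots is Tanaka→Lot E ($172), Quispe→Lot A ($180), Leclerc→Lot C ($126), total $478.
VCG payment = (others' best without Okafor) − (others' welfare with Okafor) = 478 − 467 = $11.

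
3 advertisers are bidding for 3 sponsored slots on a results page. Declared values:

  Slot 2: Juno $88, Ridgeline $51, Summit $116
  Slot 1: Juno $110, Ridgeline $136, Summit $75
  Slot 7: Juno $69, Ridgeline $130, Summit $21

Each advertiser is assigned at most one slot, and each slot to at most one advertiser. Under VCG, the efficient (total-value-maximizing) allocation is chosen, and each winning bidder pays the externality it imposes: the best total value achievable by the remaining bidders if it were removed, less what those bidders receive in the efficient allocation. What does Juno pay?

Efficient allocation: Juno→Slot 1 ($110), Ridgeline→Slot 7 ($130), Summit→Slot 2 ($116); total welfare W = $356.
Juno receives Slot 1 at value $110, so the others get W − 110 = $246.
Without Juno: best allocation of the remaining 2 bidders over all 3 slots is Ridgeline→Slot 1 ($136), Summit→Slot 2 ($116), total $252.
VCG payment = (others' best without Juno) − (others' welfare with Juno) = 252 − 246 = $6.

Juno pays $6.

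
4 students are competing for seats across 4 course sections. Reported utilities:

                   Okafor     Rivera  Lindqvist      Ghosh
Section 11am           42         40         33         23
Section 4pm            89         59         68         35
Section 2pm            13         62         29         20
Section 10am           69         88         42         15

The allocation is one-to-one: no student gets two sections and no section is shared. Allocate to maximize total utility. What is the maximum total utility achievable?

Treat this as an assignment problem: match each student to one section.
Optimal: Okafor→Section 4pm (89 points), Rivera→Section 10am (88 points), Lindqvist→Section 11am (33 points), Ghosh→Section 2pm (20 points) — total 89+88+33+20 = 230 points.
Column-greedy (each section in turn goes to its best remaining student) gives 187 points, worse by 43.
Checked against all permutations: 230 points is optimal.

Max total: 230 points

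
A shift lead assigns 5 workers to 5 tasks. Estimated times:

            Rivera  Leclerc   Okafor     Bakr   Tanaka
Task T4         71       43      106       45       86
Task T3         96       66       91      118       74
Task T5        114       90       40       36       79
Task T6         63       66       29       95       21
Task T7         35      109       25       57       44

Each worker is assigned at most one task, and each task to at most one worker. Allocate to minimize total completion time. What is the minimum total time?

Minimum total: 207 min

This is the linear assignment problem.
Optimal: Rivera→Task T7 (35 min), Leclerc→Task T3 (66 min), Okafor→Task T5 (40 min), Bakr→Task T4 (45 min), Tanaka→Task T6 (21 min) — total 35+66+40+45+21 = 207 min.
Min-entry greedy (repeatedly take the single cheapest remaining cell) gives 221 min, worse by 14.
Next-best assignment: Rivera→Task T7, Leclerc→Task T4, Okafor→Task T6, Bakr→Task T5, Tanaka→Task T3 = 217 min.
Swapping Leclerc↔Rivera (Leclerc→Task T7 109 min, Rivera→Task T3 96 min) adds 104.
Checked against all permutations: 207 min is optimal.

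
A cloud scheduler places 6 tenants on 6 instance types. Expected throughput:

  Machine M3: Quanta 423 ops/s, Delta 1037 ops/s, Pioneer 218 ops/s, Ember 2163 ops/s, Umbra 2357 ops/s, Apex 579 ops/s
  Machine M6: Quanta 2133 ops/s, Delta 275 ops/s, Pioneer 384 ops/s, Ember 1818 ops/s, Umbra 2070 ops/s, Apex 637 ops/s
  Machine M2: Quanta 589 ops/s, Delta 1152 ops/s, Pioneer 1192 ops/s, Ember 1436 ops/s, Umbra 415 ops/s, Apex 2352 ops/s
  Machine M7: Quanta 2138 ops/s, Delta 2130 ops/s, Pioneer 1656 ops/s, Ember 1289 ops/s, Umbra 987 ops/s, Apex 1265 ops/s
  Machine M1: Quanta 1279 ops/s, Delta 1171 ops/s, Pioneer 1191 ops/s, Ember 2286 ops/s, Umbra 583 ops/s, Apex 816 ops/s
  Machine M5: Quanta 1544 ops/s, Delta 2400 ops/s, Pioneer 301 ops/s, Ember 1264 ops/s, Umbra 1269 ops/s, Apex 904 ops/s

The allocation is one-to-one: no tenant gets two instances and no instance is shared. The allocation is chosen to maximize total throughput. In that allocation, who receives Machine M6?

Quanta receives Machine M6.

Treat this as an assignment problem: match each tenant to one instance.
Optimal: Quanta→Machine M6 (2133 ops/s), Delta→Machine M5 (2400 ops/s), Pioneer→Machine M7 (1656 ops/s), Ember→Machine M1 (2286 ops/s), Umbra→Machine M3 (2357 ops/s), Apex→Machine M2 (2352 ops/s) — total 2133+2400+1656+2286+2357+2352 = 13184 ops/s.
Max-entry greedy (repeatedly take the single best remaining cell) gives 11917 ops/s, worse by 1267.
Checked against all permutations: 13184 ops/s is optimal.
Quanta's own top instance is Machine M7 (2138 ops/s), but forcing Quanta→Machine M7 and reassigning the rest optimally gives only 12314 ops/s — worse by 870.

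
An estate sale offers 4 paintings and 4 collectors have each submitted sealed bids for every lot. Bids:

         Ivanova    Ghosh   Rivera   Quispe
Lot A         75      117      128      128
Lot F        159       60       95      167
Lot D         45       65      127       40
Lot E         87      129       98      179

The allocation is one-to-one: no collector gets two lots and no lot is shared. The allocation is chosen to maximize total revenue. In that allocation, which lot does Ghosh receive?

This is a one-to-one assignment (maximum-weight bipartite matching).
Optimal: Ivanova→Lot F ($159), Ghosh→Lot A ($117), Rivera→Lot D ($127), Quispe→Lot E ($179) — total 159+117+127+179 = $582.
Column-greedy (each lot in turn goes to its best remaining collector) gives $447, worse by 135.
Swapping Quispe↔Ivanova (Quispe→Lot F $167, Ivanova→Lot E $87) loses 84.
Every other assignment is strictly worse.
Ghosh's own top lot is Lot E ($129), but forcing Ghosh→Lot E and reassigning the rest optimally gives only $543 — worse by 39.

Ghosh receives Lot A.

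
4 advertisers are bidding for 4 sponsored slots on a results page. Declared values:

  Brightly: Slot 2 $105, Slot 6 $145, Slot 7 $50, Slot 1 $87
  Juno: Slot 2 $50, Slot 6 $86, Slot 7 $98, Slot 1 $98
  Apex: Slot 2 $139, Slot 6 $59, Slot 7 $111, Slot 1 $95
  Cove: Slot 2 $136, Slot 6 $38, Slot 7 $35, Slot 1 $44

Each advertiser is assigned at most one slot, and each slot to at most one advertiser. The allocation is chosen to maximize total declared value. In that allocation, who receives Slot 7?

Apex receives Slot 7.

Optimal: Brightly→Slot 6 ($145), Juno→Slot 1 ($98), Apex→Slot 7 ($111), Cove→Slot 2 ($136) — total 145+98+111+136 = $490.
Max-entry greedy (repeatedly take the single best remaining cell) gives $426, worse by 64.
Apex's own top slot is Slot 2 ($139), but forcing Apex→Slot 2 and reassigning the rest optimally gives only $426 — worse by 64.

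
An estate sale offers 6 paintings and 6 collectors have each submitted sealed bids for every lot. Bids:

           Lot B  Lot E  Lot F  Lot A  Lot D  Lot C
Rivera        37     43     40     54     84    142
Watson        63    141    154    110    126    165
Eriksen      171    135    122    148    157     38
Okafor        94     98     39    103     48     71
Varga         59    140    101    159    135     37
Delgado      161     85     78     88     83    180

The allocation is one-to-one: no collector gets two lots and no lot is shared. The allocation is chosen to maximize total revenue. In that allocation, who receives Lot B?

Delgado receives Lot B.

Treat this as an assignment problem: match each collector to one lot.
Optimal: Rivera→Lot C ($142), Watson→Lot F ($154), Eriksen→Lot D ($157), Okafor→Lot E ($98), Varga→Lot A ($159), Delgado→Lot B ($161) — total 142+154+157+98+159+161 = $871.
Max-entry greedy (repeatedly take the single best remaining cell) gives $846, worse by 25.
Next-best assignment: Rivera→Lot C, Watson→Lot F, Eriksen→Lot D, Okafor→Lot A, Varga→Lot E, Delgado→Lot B = $857.
Delgado's own top lot is Lot C ($180), but forcing Delgado→Lot C and reassigning the rest optimally gives only $846 — worse by 25.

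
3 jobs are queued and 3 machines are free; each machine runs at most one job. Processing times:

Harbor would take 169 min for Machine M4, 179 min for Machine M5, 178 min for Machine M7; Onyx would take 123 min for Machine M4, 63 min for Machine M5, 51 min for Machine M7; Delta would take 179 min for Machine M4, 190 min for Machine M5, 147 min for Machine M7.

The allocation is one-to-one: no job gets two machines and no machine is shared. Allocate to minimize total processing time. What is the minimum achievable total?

Minimum total: 379 min

This is the linear assignment problem.
Optimal: Harbor→Machine M4 (169 min), Onyx→Machine M5 (63 min), Delta→Machine M7 (147 min) — total 169+63+147 = 379 min.
Min-entry greedy (repeatedly take the single cheapest remaining cell) gives 410 min, worse by 31.
Next-best assignment: Harbor→Machine M5, Onyx→Machine M7, Delta→Machine M4 = 409 min.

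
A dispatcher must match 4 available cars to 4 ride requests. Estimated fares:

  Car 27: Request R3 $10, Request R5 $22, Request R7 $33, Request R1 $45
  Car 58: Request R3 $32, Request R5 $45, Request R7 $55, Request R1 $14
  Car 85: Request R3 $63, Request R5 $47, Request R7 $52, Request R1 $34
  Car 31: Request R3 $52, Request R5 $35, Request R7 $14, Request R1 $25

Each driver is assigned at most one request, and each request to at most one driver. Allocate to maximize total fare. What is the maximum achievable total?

This is the linear assignment problem.
Optimal: Car 27→Request R1 ($45), Car 58→Request R7 ($55), Car 85→Request R5 ($47), Car 31→Request R3 ($52) — total 45+55+47+52 = $199.
Row-greedy (each driver in turn takes its best remaining request) gives $198, worse by 1.

Maximum total: $199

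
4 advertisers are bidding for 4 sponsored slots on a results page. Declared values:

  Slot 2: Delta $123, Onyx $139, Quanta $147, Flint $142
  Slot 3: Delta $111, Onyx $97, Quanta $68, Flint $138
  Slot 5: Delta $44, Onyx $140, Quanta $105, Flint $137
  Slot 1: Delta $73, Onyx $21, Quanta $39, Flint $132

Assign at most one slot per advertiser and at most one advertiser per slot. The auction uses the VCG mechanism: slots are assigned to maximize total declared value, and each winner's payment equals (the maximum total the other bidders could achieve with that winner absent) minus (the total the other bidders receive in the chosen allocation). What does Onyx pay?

Efficient allocation: Delta→Slot 3 ($111), Onyx→Slot 5 ($140), Quanta→Slot 2 ($147), Flint→Slot 1 ($132); total welfare W = $530.
Onyx receives Slot 5 at value $140, so the others get W − 140 = $390.
Without Onyx: best allocation of the remaining 3 bidders over all 4 slots is Delta→Slot 3 ($111), Quanta→Slot 2 ($147), Flint→Slot 5 ($137), total $395.
VCG payment = (others' best without Onyx) − (others' welfare with Onyx) = 395 − 390 = $5.

Onyx pays $5.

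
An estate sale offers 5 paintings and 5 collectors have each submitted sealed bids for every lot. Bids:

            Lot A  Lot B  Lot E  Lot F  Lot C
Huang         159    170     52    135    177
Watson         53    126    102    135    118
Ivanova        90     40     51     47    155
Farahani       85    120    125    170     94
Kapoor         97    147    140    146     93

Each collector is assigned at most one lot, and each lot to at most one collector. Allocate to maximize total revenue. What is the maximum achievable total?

Maximum total: $750

Optimal: Huang→Lot A ($159), Watson→Lot B ($126), Ivanova→Lot C ($155), Farahani→Lot F ($170), Kapoor→Lot E ($140) — total 159+126+155+170+140 = $750.
Column-greedy (each lot in turn goes to its best remaining collector) gives $721, worse by 29.
Swapping Kapoor↔Huang (Kapoor→Lot A $97, Huang→Lot E $52) loses 150.
Checked against all permutations: $750 is optimal.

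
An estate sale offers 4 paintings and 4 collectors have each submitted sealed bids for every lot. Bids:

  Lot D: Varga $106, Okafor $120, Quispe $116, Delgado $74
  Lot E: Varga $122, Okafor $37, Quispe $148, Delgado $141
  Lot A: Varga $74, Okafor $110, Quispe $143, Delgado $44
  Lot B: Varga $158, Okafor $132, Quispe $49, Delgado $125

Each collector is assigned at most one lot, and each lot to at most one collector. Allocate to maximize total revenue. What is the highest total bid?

Maximum total: $562

This is a one-to-one assignment (maximum-weight bipartite matching).
Optimal: Varga→Lot B ($158), Okafor→Lot D ($120), Quispe→Lot A ($143), Delgado→Lot E ($141) — total 158+120+143+141 = $562.
Max-entry greedy (repeatedly take the single best remaining cell) gives $470, worse by 92.
Next-best assignment: Varga→Lot B, Okafor→Lot A, Quispe→Lot D, Delgado→Lot E = $525.
Swapping Varga↔Okafor (Varga→Lot D $106, Okafor→Lot B $132) loses 40.
No other one-to-one assignment exceeds $562.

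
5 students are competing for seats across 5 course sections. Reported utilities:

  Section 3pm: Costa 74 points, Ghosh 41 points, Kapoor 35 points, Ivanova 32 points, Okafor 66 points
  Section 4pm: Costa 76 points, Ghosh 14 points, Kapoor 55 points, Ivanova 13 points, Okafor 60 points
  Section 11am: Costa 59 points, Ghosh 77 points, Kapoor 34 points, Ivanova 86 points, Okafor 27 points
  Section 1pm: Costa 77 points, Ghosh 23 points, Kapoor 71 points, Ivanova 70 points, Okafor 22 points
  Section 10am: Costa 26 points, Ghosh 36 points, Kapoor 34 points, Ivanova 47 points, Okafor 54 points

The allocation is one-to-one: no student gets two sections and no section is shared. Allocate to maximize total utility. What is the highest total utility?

This is a one-to-one assignment (maximum-weight bipartite matching).
Optimal: Costa→Section 4pm (76 points), Ghosh→Section 11am (77 points), Kapoor→Section 1pm (71 points), Ivanova→Section 10am (47 points), Okafor→Section 3pm (66 points) — total 76+77+71+47+66 = 337 points.
Column-greedy (each section in turn goes to its best remaining student) gives 327 points, worse by 10.
Next-best assignment: Costa→Section 4pm, Ghosh→Section 10am, Kapoor→Section 1pm, Ivanova→Section 11am, Okafor→Section 3pm = 335 points.
Swapping Ivanova↔Costa (Ivanova→Section 4pm 13 points, Costa→Section 10am 26 points) loses 84.
No other one-to-one assignment exceeds 337 points.

Maximum total: 337 points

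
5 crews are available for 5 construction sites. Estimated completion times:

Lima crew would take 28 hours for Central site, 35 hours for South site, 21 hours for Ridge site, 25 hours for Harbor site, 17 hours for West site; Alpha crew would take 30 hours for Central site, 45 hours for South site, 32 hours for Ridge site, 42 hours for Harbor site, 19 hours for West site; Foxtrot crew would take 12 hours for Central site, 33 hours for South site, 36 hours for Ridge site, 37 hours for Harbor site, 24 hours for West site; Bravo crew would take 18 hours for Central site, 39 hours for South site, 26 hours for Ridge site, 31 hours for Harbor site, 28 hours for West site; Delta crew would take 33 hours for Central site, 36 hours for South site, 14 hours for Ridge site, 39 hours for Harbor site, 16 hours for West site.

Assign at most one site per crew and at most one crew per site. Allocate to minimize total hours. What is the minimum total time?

Min total: 109 hours

Treat this as an assignment problem: match each crew to one site.
Optimal: Lima crew→Harbor site (25 hours), Alpha crew→West site (19 hours), Foxtrot crew→Central site (12 hours), Bravo crew→South site (39 hours), Delta crew→Ridge site (14 hours) — total 25+19+12+39+14 = 109 hours.
Column-greedy (each site in turn goes to its cheapest remaining crew) gives 111 hours, worse by 2.
Checked against all permutations: 109 hours is optimal.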